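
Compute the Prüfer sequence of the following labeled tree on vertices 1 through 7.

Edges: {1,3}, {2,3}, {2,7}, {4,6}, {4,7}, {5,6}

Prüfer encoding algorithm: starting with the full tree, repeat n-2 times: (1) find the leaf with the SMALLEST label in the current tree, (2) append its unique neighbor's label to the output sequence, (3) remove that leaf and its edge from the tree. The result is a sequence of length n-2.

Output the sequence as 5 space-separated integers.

Answer: 3 2 7 6 4

Derivation:
Step 1: leaves = {1,5}. Remove smallest leaf 1, emit neighbor 3.
Step 2: leaves = {3,5}. Remove smallest leaf 3, emit neighbor 2.
Step 3: leaves = {2,5}. Remove smallest leaf 2, emit neighbor 7.
Step 4: leaves = {5,7}. Remove smallest leaf 5, emit neighbor 6.
Step 5: leaves = {6,7}. Remove smallest leaf 6, emit neighbor 4.
Done: 2 vertices remain (4, 7). Sequence = [3 2 7 6 4]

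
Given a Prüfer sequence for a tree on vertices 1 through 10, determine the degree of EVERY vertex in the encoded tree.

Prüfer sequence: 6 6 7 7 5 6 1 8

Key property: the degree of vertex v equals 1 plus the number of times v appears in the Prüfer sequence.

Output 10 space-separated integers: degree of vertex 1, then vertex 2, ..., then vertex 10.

p_1 = 6: count[6] becomes 1
p_2 = 6: count[6] becomes 2
p_3 = 7: count[7] becomes 1
p_4 = 7: count[7] becomes 2
p_5 = 5: count[5] becomes 1
p_6 = 6: count[6] becomes 3
p_7 = 1: count[1] becomes 1
p_8 = 8: count[8] becomes 1
Degrees (1 + count): deg[1]=1+1=2, deg[2]=1+0=1, deg[3]=1+0=1, deg[4]=1+0=1, deg[5]=1+1=2, deg[6]=1+3=4, deg[7]=1+2=3, deg[8]=1+1=2, deg[9]=1+0=1, deg[10]=1+0=1

Answer: 2 1 1 1 2 4 3 2 1 1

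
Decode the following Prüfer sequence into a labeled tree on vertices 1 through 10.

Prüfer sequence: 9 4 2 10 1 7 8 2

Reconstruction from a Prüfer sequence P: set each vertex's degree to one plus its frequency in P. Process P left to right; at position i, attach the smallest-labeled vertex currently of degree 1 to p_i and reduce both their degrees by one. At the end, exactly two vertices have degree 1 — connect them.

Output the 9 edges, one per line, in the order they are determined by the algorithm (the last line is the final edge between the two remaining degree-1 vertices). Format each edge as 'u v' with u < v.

Initial degrees: {1:2, 2:3, 3:1, 4:2, 5:1, 6:1, 7:2, 8:2, 9:2, 10:2}
Step 1: smallest deg-1 vertex = 3, p_1 = 9. Add edge {3,9}. Now deg[3]=0, deg[9]=1.
Step 2: smallest deg-1 vertex = 5, p_2 = 4. Add edge {4,5}. Now deg[5]=0, deg[4]=1.
Step 3: smallest deg-1 vertex = 4, p_3 = 2. Add edge {2,4}. Now deg[4]=0, deg[2]=2.
Step 4: smallest deg-1 vertex = 6, p_4 = 10. Add edge {6,10}. Now deg[6]=0, deg[10]=1.
Step 5: smallest deg-1 vertex = 9, p_5 = 1. Add edge {1,9}. Now deg[9]=0, deg[1]=1.
Step 6: smallest deg-1 vertex = 1, p_6 = 7. Add edge {1,7}. Now deg[1]=0, deg[7]=1.
Step 7: smallest deg-1 vertex = 7, p_7 = 8. Add edge {7,8}. Now deg[7]=0, deg[8]=1.
Step 8: smallest deg-1 vertex = 8, p_8 = 2. Add edge {2,8}. Now deg[8]=0, deg[2]=1.
Final: two remaining deg-1 vertices are 2, 10. Add edge {2,10}.

Answer: 3 9
4 5
2 4
6 10
1 9
1 7
7 8
2 8
2 10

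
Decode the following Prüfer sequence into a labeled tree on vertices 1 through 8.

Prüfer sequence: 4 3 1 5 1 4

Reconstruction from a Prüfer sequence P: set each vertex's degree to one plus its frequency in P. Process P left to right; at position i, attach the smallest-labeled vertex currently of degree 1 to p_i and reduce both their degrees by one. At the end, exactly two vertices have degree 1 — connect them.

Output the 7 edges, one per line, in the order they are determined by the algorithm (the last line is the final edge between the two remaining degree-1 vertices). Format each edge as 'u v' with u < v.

Answer: 2 4
3 6
1 3
5 7
1 5
1 4
4 8

Derivation:
Initial degrees: {1:3, 2:1, 3:2, 4:3, 5:2, 6:1, 7:1, 8:1}
Step 1: smallest deg-1 vertex = 2, p_1 = 4. Add edge {2,4}. Now deg[2]=0, deg[4]=2.
Step 2: smallest deg-1 vertex = 6, p_2 = 3. Add edge {3,6}. Now deg[6]=0, deg[3]=1.
Step 3: smallest deg-1 vertex = 3, p_3 = 1. Add edge {1,3}. Now deg[3]=0, deg[1]=2.
Step 4: smallest deg-1 vertex = 7, p_4 = 5. Add edge {5,7}. Now deg[7]=0, deg[5]=1.
Step 5: smallest deg-1 vertex = 5, p_5 = 1. Add edge {1,5}. Now deg[5]=0, deg[1]=1.
Step 6: smallest deg-1 vertex = 1, p_6 = 4. Add edge {1,4}. Now deg[1]=0, deg[4]=1.
Final: two remaining deg-1 vertices are 4, 8. Add edge {4,8}.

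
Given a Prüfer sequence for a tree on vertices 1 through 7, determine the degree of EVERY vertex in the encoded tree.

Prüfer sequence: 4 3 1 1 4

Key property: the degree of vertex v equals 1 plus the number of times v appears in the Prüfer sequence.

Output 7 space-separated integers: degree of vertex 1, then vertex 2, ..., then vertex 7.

Answer: 3 1 2 3 1 1 1

Derivation:
p_1 = 4: count[4] becomes 1
p_2 = 3: count[3] becomes 1
p_3 = 1: count[1] becomes 1
p_4 = 1: count[1] becomes 2
p_5 = 4: count[4] becomes 2
Degrees (1 + count): deg[1]=1+2=3, deg[2]=1+0=1, deg[3]=1+1=2, deg[4]=1+2=3, deg[5]=1+0=1, deg[6]=1+0=1, deg[7]=1+0=1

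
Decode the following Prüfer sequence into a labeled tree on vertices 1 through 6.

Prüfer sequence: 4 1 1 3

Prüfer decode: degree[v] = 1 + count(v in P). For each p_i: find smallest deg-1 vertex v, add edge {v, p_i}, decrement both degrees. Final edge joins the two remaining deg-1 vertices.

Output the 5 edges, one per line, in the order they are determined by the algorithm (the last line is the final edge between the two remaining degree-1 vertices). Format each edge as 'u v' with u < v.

Initial degrees: {1:3, 2:1, 3:2, 4:2, 5:1, 6:1}
Step 1: smallest deg-1 vertex = 2, p_1 = 4. Add edge {2,4}. Now deg[2]=0, deg[4]=1.
Step 2: smallest deg-1 vertex = 4, p_2 = 1. Add edge {1,4}. Now deg[4]=0, deg[1]=2.
Step 3: smallest deg-1 vertex = 5, p_3 = 1. Add edge {1,5}. Now deg[5]=0, deg[1]=1.
Step 4: smallest deg-1 vertex = 1, p_4 = 3. Add edge {1,3}. Now deg[1]=0, deg[3]=1.
Final: two remaining deg-1 vertices are 3, 6. Add edge {3,6}.

Answer: 2 4
1 4
1 5
1 3
3 6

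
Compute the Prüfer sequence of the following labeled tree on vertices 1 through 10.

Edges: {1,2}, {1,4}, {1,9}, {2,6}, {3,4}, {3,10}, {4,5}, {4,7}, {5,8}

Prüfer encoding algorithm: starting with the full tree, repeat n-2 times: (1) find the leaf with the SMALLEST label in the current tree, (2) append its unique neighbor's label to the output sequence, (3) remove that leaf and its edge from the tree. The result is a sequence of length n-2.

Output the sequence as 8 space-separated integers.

Step 1: leaves = {6,7,8,9,10}. Remove smallest leaf 6, emit neighbor 2.
Step 2: leaves = {2,7,8,9,10}. Remove smallest leaf 2, emit neighbor 1.
Step 3: leaves = {7,8,9,10}. Remove smallest leaf 7, emit neighbor 4.
Step 4: leaves = {8,9,10}. Remove smallest leaf 8, emit neighbor 5.
Step 5: leaves = {5,9,10}. Remove smallest leaf 5, emit neighbor 4.
Step 6: leaves = {9,10}. Remove smallest leaf 9, emit neighbor 1.
Step 7: leaves = {1,10}. Remove smallest leaf 1, emit neighbor 4.
Step 8: leaves = {4,10}. Remove smallest leaf 4, emit neighbor 3.
Done: 2 vertices remain (3, 10). Sequence = [2 1 4 5 4 1 4 3]

Answer: 2 1 4 5 4 1 4 3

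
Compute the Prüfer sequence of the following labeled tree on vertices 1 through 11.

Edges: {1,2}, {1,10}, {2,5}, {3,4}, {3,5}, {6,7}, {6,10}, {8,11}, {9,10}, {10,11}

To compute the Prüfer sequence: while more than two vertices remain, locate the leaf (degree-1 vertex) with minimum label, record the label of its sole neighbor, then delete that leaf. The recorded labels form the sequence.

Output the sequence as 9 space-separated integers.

Step 1: leaves = {4,7,8,9}. Remove smallest leaf 4, emit neighbor 3.
Step 2: leaves = {3,7,8,9}. Remove smallest leaf 3, emit neighbor 5.
Step 3: leaves = {5,7,8,9}. Remove smallest leaf 5, emit neighbor 2.
Step 4: leaves = {2,7,8,9}. Remove smallest leaf 2, emit neighbor 1.
Step 5: leaves = {1,7,8,9}. Remove smallest leaf 1, emit neighbor 10.
Step 6: leaves = {7,8,9}. Remove smallest leaf 7, emit neighbor 6.
Step 7: leaves = {6,8,9}. Remove smallest leaf 6, emit neighbor 10.
Step 8: leaves = {8,9}. Remove smallest leaf 8, emit neighbor 11.
Step 9: leaves = {9,11}. Remove smallest leaf 9, emit neighbor 10.
Done: 2 vertices remain (10, 11). Sequence = [3 5 2 1 10 6 10 11 10]

Answer: 3 5 2 1 10 6 10 11 10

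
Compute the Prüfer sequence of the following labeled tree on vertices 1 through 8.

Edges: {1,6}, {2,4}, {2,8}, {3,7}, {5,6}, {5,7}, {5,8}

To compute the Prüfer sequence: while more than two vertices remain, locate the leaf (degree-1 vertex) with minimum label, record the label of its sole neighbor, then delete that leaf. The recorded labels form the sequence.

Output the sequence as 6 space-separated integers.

Step 1: leaves = {1,3,4}. Remove smallest leaf 1, emit neighbor 6.
Step 2: leaves = {3,4,6}. Remove smallest leaf 3, emit neighbor 7.
Step 3: leaves = {4,6,7}. Remove smallest leaf 4, emit neighbor 2.
Step 4: leaves = {2,6,7}. Remove smallest leaf 2, emit neighbor 8.
Step 5: leaves = {6,7,8}. Remove smallest leaf 6, emit neighbor 5.
Step 6: leaves = {7,8}. Remove smallest leaf 7, emit neighbor 5.
Done: 2 vertices remain (5, 8). Sequence = [6 7 2 8 5 5]

Answer: 6 7 2 8 5 5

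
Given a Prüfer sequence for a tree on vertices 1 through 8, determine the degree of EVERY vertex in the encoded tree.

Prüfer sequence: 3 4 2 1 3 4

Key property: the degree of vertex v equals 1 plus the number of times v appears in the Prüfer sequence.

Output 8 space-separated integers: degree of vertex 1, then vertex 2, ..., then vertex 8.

Answer: 2 2 3 3 1 1 1 1

Derivation:
p_1 = 3: count[3] becomes 1
p_2 = 4: count[4] becomes 1
p_3 = 2: count[2] becomes 1
p_4 = 1: count[1] becomes 1
p_5 = 3: count[3] becomes 2
p_6 = 4: count[4] becomes 2
Degrees (1 + count): deg[1]=1+1=2, deg[2]=1+1=2, deg[3]=1+2=3, deg[4]=1+2=3, deg[5]=1+0=1, deg[6]=1+0=1, deg[7]=1+0=1, deg[8]=1+0=1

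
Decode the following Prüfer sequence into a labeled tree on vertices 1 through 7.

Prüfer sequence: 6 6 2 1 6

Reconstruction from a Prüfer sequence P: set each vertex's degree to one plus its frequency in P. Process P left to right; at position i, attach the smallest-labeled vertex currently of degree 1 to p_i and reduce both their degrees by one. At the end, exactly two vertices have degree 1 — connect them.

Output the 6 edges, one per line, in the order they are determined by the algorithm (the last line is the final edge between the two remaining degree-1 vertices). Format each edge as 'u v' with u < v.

Answer: 3 6
4 6
2 5
1 2
1 6
6 7

Derivation:
Initial degrees: {1:2, 2:2, 3:1, 4:1, 5:1, 6:4, 7:1}
Step 1: smallest deg-1 vertex = 3, p_1 = 6. Add edge {3,6}. Now deg[3]=0, deg[6]=3.
Step 2: smallest deg-1 vertex = 4, p_2 = 6. Add edge {4,6}. Now deg[4]=0, deg[6]=2.
Step 3: smallest deg-1 vertex = 5, p_3 = 2. Add edge {2,5}. Now deg[5]=0, deg[2]=1.
Step 4: smallest deg-1 vertex = 2, p_4 = 1. Add edge {1,2}. Now deg[2]=0, deg[1]=1.
Step 5: smallest deg-1 vertex = 1, p_5 = 6. Add edge {1,6}. Now deg[1]=0, deg[6]=1.
Final: two remaining deg-1 vertices are 6, 7. Add edge {6,7}.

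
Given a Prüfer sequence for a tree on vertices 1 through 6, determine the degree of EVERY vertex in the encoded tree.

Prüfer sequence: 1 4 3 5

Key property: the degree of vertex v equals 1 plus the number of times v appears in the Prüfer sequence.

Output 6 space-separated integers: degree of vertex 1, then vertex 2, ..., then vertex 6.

p_1 = 1: count[1] becomes 1
p_2 = 4: count[4] becomes 1
p_3 = 3: count[3] becomes 1
p_4 = 5: count[5] becomes 1
Degrees (1 + count): deg[1]=1+1=2, deg[2]=1+0=1, deg[3]=1+1=2, deg[4]=1+1=2, deg[5]=1+1=2, deg[6]=1+0=1

Answer: 2 1 2 2 2 1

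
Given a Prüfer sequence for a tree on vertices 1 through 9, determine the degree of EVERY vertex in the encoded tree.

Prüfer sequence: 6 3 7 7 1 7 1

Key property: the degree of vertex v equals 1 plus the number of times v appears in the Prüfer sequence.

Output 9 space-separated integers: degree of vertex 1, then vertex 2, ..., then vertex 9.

Answer: 3 1 2 1 1 2 4 1 1

Derivation:
p_1 = 6: count[6] becomes 1
p_2 = 3: count[3] becomes 1
p_3 = 7: count[7] becomes 1
p_4 = 7: count[7] becomes 2
p_5 = 1: count[1] becomes 1
p_6 = 7: count[7] becomes 3
p_7 = 1: count[1] becomes 2
Degrees (1 + count): deg[1]=1+2=3, deg[2]=1+0=1, deg[3]=1+1=2, deg[4]=1+0=1, deg[5]=1+0=1, deg[6]=1+1=2, deg[7]=1+3=4, deg[8]=1+0=1, deg[9]=1+0=1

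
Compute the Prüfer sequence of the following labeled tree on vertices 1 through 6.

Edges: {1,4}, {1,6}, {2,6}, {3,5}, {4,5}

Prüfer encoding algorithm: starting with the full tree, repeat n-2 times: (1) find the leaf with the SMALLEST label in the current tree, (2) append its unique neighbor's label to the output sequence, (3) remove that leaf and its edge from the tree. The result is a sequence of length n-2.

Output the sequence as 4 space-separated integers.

Step 1: leaves = {2,3}. Remove smallest leaf 2, emit neighbor 6.
Step 2: leaves = {3,6}. Remove smallest leaf 3, emit neighbor 5.
Step 3: leaves = {5,6}. Remove smallest leaf 5, emit neighbor 4.
Step 4: leaves = {4,6}. Remove smallest leaf 4, emit neighbor 1.
Done: 2 vertices remain (1, 6). Sequence = [6 5 4 1]

Answer: 6 5 4 1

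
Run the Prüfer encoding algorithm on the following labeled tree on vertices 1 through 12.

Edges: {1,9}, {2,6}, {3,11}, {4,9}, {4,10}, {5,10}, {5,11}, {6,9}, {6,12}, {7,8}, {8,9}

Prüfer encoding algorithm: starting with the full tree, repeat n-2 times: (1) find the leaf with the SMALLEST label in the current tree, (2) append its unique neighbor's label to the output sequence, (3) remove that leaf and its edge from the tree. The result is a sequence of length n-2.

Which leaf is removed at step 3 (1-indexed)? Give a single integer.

Step 1: current leaves = {1,2,3,7,12}. Remove leaf 1 (neighbor: 9).
Step 2: current leaves = {2,3,7,12}. Remove leaf 2 (neighbor: 6).
Step 3: current leaves = {3,7,12}. Remove leaf 3 (neighbor: 11).

Answer: 3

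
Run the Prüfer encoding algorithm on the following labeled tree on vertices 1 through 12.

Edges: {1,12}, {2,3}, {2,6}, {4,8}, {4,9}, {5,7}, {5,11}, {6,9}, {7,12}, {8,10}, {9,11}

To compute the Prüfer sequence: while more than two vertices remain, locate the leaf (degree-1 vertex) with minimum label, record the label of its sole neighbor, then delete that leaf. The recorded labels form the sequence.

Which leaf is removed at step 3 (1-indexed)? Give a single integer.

Answer: 2

Derivation:
Step 1: current leaves = {1,3,10}. Remove leaf 1 (neighbor: 12).
Step 2: current leaves = {3,10,12}. Remove leaf 3 (neighbor: 2).
Step 3: current leaves = {2,10,12}. Remove leaf 2 (neighbor: 6).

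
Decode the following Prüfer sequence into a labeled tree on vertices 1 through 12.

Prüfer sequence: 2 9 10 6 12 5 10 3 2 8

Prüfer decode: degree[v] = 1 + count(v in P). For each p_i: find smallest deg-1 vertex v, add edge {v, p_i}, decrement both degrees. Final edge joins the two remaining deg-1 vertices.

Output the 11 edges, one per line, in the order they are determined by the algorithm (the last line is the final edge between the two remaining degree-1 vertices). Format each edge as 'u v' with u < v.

Initial degrees: {1:1, 2:3, 3:2, 4:1, 5:2, 6:2, 7:1, 8:2, 9:2, 10:3, 11:1, 12:2}
Step 1: smallest deg-1 vertex = 1, p_1 = 2. Add edge {1,2}. Now deg[1]=0, deg[2]=2.
Step 2: smallest deg-1 vertex = 4, p_2 = 9. Add edge {4,9}. Now deg[4]=0, deg[9]=1.
Step 3: smallest deg-1 vertex = 7, p_3 = 10. Add edge {7,10}. Now deg[7]=0, deg[10]=2.
Step 4: smallest deg-1 vertex = 9, p_4 = 6. Add edge {6,9}. Now deg[9]=0, deg[6]=1.
Step 5: smallest deg-1 vertex = 6, p_5 = 12. Add edge {6,12}. Now deg[6]=0, deg[12]=1.
Step 6: smallest deg-1 vertex = 11, p_6 = 5. Add edge {5,11}. Now deg[11]=0, deg[5]=1.
Step 7: smallest deg-1 vertex = 5, p_7 = 10. Add edge {5,10}. Now deg[5]=0, deg[10]=1.
Step 8: smallest deg-1 vertex = 10, p_8 = 3. Add edge {3,10}. Now deg[10]=0, deg[3]=1.
Step 9: smallest deg-1 vertex = 3, p_9 = 2. Add edge {2,3}. Now deg[3]=0, deg[2]=1.
Step 10: smallest deg-1 vertex = 2, p_10 = 8. Add edge {2,8}. Now deg[2]=0, deg[8]=1.
Final: two remaining deg-1 vertices are 8, 12. Add edge {8,12}.

Answer: 1 2
4 9
7 10
6 9
6 12
5 11
5 10
3 10
2 3
2 8
8 12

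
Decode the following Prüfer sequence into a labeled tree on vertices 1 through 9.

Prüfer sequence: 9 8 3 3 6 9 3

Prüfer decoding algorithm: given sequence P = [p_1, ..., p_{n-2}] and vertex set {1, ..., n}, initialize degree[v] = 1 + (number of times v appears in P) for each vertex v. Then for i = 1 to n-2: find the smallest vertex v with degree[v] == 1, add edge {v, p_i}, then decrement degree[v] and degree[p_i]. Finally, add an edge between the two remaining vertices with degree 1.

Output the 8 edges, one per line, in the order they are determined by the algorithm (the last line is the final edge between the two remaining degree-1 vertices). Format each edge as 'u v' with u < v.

Initial degrees: {1:1, 2:1, 3:4, 4:1, 5:1, 6:2, 7:1, 8:2, 9:3}
Step 1: smallest deg-1 vertex = 1, p_1 = 9. Add edge {1,9}. Now deg[1]=0, deg[9]=2.
Step 2: smallest deg-1 vertex = 2, p_2 = 8. Add edge {2,8}. Now deg[2]=0, deg[8]=1.
Step 3: smallest deg-1 vertex = 4, p_3 = 3. Add edge {3,4}. Now deg[4]=0, deg[3]=3.
Step 4: smallest deg-1 vertex = 5, p_4 = 3. Add edge {3,5}. Now deg[5]=0, deg[3]=2.
Step 5: smallest deg-1 vertex = 7, p_5 = 6. Add edge {6,7}. Now deg[7]=0, deg[6]=1.
Step 6: smallest deg-1 vertex = 6, p_6 = 9. Add edge {6,9}. Now deg[6]=0, deg[9]=1.
Step 7: smallest deg-1 vertex = 8, p_7 = 3. Add edge {3,8}. Now deg[8]=0, deg[3]=1.
Final: two remaining deg-1 vertices are 3, 9. Add edge {3,9}.

Answer: 1 9
2 8
3 4
3 5
6 7
6 9
3 8
3 9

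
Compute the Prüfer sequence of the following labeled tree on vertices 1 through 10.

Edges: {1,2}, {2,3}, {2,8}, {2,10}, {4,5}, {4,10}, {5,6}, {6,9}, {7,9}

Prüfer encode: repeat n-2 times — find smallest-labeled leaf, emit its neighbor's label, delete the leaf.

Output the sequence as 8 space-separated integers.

Answer: 2 2 9 2 10 6 5 4

Derivation:
Step 1: leaves = {1,3,7,8}. Remove smallest leaf 1, emit neighbor 2.
Step 2: leaves = {3,7,8}. Remove smallest leaf 3, emit neighbor 2.
Step 3: leaves = {7,8}. Remove smallest leaf 7, emit neighbor 9.
Step 4: leaves = {8,9}. Remove smallest leaf 8, emit neighbor 2.
Step 5: leaves = {2,9}. Remove smallest leaf 2, emit neighbor 10.
Step 6: leaves = {9,10}. Remove smallest leaf 9, emit neighbor 6.
Step 7: leaves = {6,10}. Remove smallest leaf 6, emit neighbor 5.
Step 8: leaves = {5,10}. Remove smallest leaf 5, emit neighbor 4.
Done: 2 vertices remain (4, 10). Sequence = [2 2 9 2 10 6 5 4]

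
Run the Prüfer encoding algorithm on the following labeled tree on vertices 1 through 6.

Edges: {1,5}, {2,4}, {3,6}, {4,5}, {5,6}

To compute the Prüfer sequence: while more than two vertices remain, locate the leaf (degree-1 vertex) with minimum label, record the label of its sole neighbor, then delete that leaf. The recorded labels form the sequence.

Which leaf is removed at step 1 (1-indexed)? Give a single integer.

Step 1: current leaves = {1,2,3}. Remove leaf 1 (neighbor: 5).

Answer: 1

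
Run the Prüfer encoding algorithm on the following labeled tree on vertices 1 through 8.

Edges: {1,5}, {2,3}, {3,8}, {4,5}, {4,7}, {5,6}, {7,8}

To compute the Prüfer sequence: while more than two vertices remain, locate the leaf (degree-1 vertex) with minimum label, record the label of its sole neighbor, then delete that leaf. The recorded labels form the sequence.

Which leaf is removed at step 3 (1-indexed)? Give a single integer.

Answer: 3

Derivation:
Step 1: current leaves = {1,2,6}. Remove leaf 1 (neighbor: 5).
Step 2: current leaves = {2,6}. Remove leaf 2 (neighbor: 3).
Step 3: current leaves = {3,6}. Remove leaf 3 (neighbor: 8).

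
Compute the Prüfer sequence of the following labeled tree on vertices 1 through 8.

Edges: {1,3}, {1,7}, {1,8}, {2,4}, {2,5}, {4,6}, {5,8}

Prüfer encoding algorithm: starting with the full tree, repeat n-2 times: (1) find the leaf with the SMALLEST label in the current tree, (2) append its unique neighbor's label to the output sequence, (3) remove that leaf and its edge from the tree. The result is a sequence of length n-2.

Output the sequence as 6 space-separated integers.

Step 1: leaves = {3,6,7}. Remove smallest leaf 3, emit neighbor 1.
Step 2: leaves = {6,7}. Remove smallest leaf 6, emit neighbor 4.
Step 3: leaves = {4,7}. Remove smallest leaf 4, emit neighbor 2.
Step 4: leaves = {2,7}. Remove smallest leaf 2, emit neighbor 5.
Step 5: leaves = {5,7}. Remove smallest leaf 5, emit neighbor 8.
Step 6: leaves = {7,8}. Remove smallest leaf 7, emit neighbor 1.
Done: 2 vertices remain (1, 8). Sequence = [1 4 2 5 8 1]

Answer: 1 4 2 5 8 1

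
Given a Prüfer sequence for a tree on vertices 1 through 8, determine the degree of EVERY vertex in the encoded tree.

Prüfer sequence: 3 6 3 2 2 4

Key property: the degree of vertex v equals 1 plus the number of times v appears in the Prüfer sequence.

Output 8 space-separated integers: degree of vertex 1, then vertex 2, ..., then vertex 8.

p_1 = 3: count[3] becomes 1
p_2 = 6: count[6] becomes 1
p_3 = 3: count[3] becomes 2
p_4 = 2: count[2] becomes 1
p_5 = 2: count[2] becomes 2
p_6 = 4: count[4] becomes 1
Degrees (1 + count): deg[1]=1+0=1, deg[2]=1+2=3, deg[3]=1+2=3, deg[4]=1+1=2, deg[5]=1+0=1, deg[6]=1+1=2, deg[7]=1+0=1, deg[8]=1+0=1

Answer: 1 3 3 2 1 2 1 1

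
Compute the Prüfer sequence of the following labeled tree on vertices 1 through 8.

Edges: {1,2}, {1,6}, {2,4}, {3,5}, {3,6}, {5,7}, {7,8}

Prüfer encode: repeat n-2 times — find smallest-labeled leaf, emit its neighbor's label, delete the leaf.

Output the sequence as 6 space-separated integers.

Step 1: leaves = {4,8}. Remove smallest leaf 4, emit neighbor 2.
Step 2: leaves = {2,8}. Remove smallest leaf 2, emit neighbor 1.
Step 3: leaves = {1,8}. Remove smallest leaf 1, emit neighbor 6.
Step 4: leaves = {6,8}. Remove smallest leaf 6, emit neighbor 3.
Step 5: leaves = {3,8}. Remove smallest leaf 3, emit neighbor 5.
Step 6: leaves = {5,8}. Remove smallest leaf 5, emit neighbor 7.
Done: 2 vertices remain (7, 8). Sequence = [2 1 6 3 5 7]

Answer: 2 1 6 3 5 7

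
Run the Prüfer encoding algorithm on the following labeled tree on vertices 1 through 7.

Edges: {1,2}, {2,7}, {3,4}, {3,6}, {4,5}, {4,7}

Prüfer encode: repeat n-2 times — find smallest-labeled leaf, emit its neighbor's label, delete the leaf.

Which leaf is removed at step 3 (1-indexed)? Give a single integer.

Step 1: current leaves = {1,5,6}. Remove leaf 1 (neighbor: 2).
Step 2: current leaves = {2,5,6}. Remove leaf 2 (neighbor: 7).
Step 3: current leaves = {5,6,7}. Remove leaf 5 (neighbor: 4).

Answer: 5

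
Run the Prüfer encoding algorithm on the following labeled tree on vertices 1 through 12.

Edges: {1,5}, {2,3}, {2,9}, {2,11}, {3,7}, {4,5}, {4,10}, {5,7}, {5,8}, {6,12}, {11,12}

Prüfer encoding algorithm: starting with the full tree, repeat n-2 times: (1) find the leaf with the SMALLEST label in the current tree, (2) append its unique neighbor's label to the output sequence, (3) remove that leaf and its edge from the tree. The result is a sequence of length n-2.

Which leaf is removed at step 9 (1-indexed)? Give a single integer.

Answer: 3

Derivation:
Step 1: current leaves = {1,6,8,9,10}. Remove leaf 1 (neighbor: 5).
Step 2: current leaves = {6,8,9,10}. Remove leaf 6 (neighbor: 12).
Step 3: current leaves = {8,9,10,12}. Remove leaf 8 (neighbor: 5).
Step 4: current leaves = {9,10,12}. Remove leaf 9 (neighbor: 2).
Step 5: current leaves = {10,12}. Remove leaf 10 (neighbor: 4).
Step 6: current leaves = {4,12}. Remove leaf 4 (neighbor: 5).
Step 7: current leaves = {5,12}. Remove leaf 5 (neighbor: 7).
Step 8: current leaves = {7,12}. Remove leaf 7 (neighbor: 3).
Step 9: current leaves = {3,12}. Remove leaf 3 (neighbor: 2).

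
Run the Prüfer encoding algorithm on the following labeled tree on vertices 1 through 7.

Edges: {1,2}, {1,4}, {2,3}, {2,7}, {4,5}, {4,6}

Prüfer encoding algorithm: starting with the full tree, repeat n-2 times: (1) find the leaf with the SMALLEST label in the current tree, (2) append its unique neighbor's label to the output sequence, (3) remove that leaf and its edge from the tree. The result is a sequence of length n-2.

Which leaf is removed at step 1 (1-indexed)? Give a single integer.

Step 1: current leaves = {3,5,6,7}. Remove leaf 3 (neighbor: 2).

Answer: 3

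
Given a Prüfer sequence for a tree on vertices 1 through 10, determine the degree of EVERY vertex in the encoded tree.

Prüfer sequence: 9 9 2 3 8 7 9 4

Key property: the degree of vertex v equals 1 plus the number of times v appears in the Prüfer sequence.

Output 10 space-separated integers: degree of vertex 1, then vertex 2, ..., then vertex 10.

Answer: 1 2 2 2 1 1 2 2 4 1

Derivation:
p_1 = 9: count[9] becomes 1
p_2 = 9: count[9] becomes 2
p_3 = 2: count[2] becomes 1
p_4 = 3: count[3] becomes 1
p_5 = 8: count[8] becomes 1
p_6 = 7: count[7] becomes 1
p_7 = 9: count[9] becomes 3
p_8 = 4: count[4] becomes 1
Degrees (1 + count): deg[1]=1+0=1, deg[2]=1+1=2, deg[3]=1+1=2, deg[4]=1+1=2, deg[5]=1+0=1, deg[6]=1+0=1, deg[7]=1+1=2, deg[8]=1+1=2, deg[9]=1+3=4, deg[10]=1+0=1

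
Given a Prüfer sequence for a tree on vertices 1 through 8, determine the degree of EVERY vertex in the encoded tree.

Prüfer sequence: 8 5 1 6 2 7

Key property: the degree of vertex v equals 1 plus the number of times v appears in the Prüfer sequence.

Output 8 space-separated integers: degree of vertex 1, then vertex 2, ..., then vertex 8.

p_1 = 8: count[8] becomes 1
p_2 = 5: count[5] becomes 1
p_3 = 1: count[1] becomes 1
p_4 = 6: count[6] becomes 1
p_5 = 2: count[2] becomes 1
p_6 = 7: count[7] becomes 1
Degrees (1 + count): deg[1]=1+1=2, deg[2]=1+1=2, deg[3]=1+0=1, deg[4]=1+0=1, deg[5]=1+1=2, deg[6]=1+1=2, deg[7]=1+1=2, deg[8]=1+1=2

Answer: 2 2 1 1 2 2 2 2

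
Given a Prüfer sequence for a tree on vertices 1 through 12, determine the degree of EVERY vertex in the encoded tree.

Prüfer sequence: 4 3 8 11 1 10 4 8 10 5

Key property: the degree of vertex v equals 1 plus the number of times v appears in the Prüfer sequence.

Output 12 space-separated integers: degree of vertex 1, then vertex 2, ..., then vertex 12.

p_1 = 4: count[4] becomes 1
p_2 = 3: count[3] becomes 1
p_3 = 8: count[8] becomes 1
p_4 = 11: count[11] becomes 1
p_5 = 1: count[1] becomes 1
p_6 = 10: count[10] becomes 1
p_7 = 4: count[4] becomes 2
p_8 = 8: count[8] becomes 2
p_9 = 10: count[10] becomes 2
p_10 = 5: count[5] becomes 1
Degrees (1 + count): deg[1]=1+1=2, deg[2]=1+0=1, deg[3]=1+1=2, deg[4]=1+2=3, deg[5]=1+1=2, deg[6]=1+0=1, deg[7]=1+0=1, deg[8]=1+2=3, deg[9]=1+0=1, deg[10]=1+2=3, deg[11]=1+1=2, deg[12]=1+0=1

Answer: 2 1 2 3 2 1 1 3 1 3 2 1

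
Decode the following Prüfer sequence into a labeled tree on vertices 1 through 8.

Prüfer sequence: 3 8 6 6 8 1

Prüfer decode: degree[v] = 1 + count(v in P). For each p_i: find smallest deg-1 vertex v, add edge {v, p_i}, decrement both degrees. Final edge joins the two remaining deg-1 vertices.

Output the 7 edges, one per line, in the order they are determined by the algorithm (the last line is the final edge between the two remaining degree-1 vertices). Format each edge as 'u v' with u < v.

Answer: 2 3
3 8
4 6
5 6
6 8
1 7
1 8

Derivation:
Initial degrees: {1:2, 2:1, 3:2, 4:1, 5:1, 6:3, 7:1, 8:3}
Step 1: smallest deg-1 vertex = 2, p_1 = 3. Add edge {2,3}. Now deg[2]=0, deg[3]=1.
Step 2: smallest deg-1 vertex = 3, p_2 = 8. Add edge {3,8}. Now deg[3]=0, deg[8]=2.
Step 3: smallest deg-1 vertex = 4, p_3 = 6. Add edge {4,6}. Now deg[4]=0, deg[6]=2.
Step 4: smallest deg-1 vertex = 5, p_4 = 6. Add edge {5,6}. Now deg[5]=0, deg[6]=1.
Step 5: smallest deg-1 vertex = 6, p_5 = 8. Add edge {6,8}. Now deg[6]=0, deg[8]=1.
Step 6: smallest deg-1 vertex = 7, p_6 = 1. Add edge {1,7}. Now deg[7]=0, deg[1]=1.
Final: two remaining deg-1 vertices are 1, 8. Add edge {1,8}.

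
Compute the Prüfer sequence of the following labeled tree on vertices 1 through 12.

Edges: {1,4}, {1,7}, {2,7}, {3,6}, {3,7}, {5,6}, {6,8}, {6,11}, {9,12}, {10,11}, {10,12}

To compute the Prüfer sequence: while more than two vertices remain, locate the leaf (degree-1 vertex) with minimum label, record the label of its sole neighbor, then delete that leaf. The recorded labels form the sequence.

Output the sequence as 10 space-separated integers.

Answer: 7 1 7 6 3 6 6 11 12 10

Derivation:
Step 1: leaves = {2,4,5,8,9}. Remove smallest leaf 2, emit neighbor 7.
Step 2: leaves = {4,5,8,9}. Remove smallest leaf 4, emit neighbor 1.
Step 3: leaves = {1,5,8,9}. Remove smallest leaf 1, emit neighbor 7.
Step 4: leaves = {5,7,8,9}. Remove smallest leaf 5, emit neighbor 6.
Step 5: leaves = {7,8,9}. Remove smallest leaf 7, emit neighbor 3.
Step 6: leaves = {3,8,9}. Remove smallest leaf 3, emit neighbor 6.
Step 7: leaves = {8,9}. Remove smallest leaf 8, emit neighbor 6.
Step 8: leaves = {6,9}. Remove smallest leaf 6, emit neighbor 11.
Step 9: leaves = {9,11}. Remove smallest leaf 9, emit neighbor 12.
Step 10: leaves = {11,12}. Remove smallest leaf 11, emit neighbor 10.
Done: 2 vertices remain (10, 12). Sequence = [7 1 7 6 3 6 6 11 12 10]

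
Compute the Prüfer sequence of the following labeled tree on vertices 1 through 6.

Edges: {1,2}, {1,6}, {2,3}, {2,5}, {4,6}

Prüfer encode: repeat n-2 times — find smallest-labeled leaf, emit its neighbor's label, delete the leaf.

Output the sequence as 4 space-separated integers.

Answer: 2 6 2 1

Derivation:
Step 1: leaves = {3,4,5}. Remove smallest leaf 3, emit neighbor 2.
Step 2: leaves = {4,5}. Remove smallest leaf 4, emit neighbor 6.
Step 3: leaves = {5,6}. Remove smallest leaf 5, emit neighbor 2.
Step 4: leaves = {2,6}. Remove smallest leaf 2, emit neighbor 1.
Done: 2 vertices remain (1, 6). Sequence = [2 6 2 1]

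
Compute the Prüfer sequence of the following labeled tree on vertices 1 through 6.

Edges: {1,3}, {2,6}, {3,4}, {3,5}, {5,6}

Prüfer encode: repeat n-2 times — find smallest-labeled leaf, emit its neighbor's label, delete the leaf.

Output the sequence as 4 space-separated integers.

Step 1: leaves = {1,2,4}. Remove smallest leaf 1, emit neighbor 3.
Step 2: leaves = {2,4}. Remove smallest leaf 2, emit neighbor 6.
Step 3: leaves = {4,6}. Remove smallest leaf 4, emit neighbor 3.
Step 4: leaves = {3,6}. Remove smallest leaf 3, emit neighbor 5.
Done: 2 vertices remain (5, 6). Sequence = [3 6 3 5]

Answer: 3 6 3 5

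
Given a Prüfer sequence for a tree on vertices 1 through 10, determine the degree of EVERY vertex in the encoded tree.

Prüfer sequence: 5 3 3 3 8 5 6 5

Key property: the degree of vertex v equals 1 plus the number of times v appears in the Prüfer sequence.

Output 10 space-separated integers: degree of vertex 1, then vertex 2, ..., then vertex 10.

p_1 = 5: count[5] becomes 1
p_2 = 3: count[3] becomes 1
p_3 = 3: count[3] becomes 2
p_4 = 3: count[3] becomes 3
p_5 = 8: count[8] becomes 1
p_6 = 5: count[5] becomes 2
p_7 = 6: count[6] becomes 1
p_8 = 5: count[5] becomes 3
Degrees (1 + count): deg[1]=1+0=1, deg[2]=1+0=1, deg[3]=1+3=4, deg[4]=1+0=1, deg[5]=1+3=4, deg[6]=1+1=2, deg[7]=1+0=1, deg[8]=1+1=2, deg[9]=1+0=1, deg[10]=1+0=1

Answer: 1 1 4 1 4 2 1 2 1 1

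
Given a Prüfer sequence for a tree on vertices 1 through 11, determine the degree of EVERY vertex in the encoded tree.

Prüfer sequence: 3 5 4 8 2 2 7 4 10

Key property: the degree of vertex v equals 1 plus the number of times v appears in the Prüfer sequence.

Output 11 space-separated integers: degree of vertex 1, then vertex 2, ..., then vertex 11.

p_1 = 3: count[3] becomes 1
p_2 = 5: count[5] becomes 1
p_3 = 4: count[4] becomes 1
p_4 = 8: count[8] becomes 1
p_5 = 2: count[2] becomes 1
p_6 = 2: count[2] becomes 2
p_7 = 7: count[7] becomes 1
p_8 = 4: count[4] becomes 2
p_9 = 10: count[10] becomes 1
Degrees (1 + count): deg[1]=1+0=1, deg[2]=1+2=3, deg[3]=1+1=2, deg[4]=1+2=3, deg[5]=1+1=2, deg[6]=1+0=1, deg[7]=1+1=2, deg[8]=1+1=2, deg[9]=1+0=1, deg[10]=1+1=2, deg[11]=1+0=1

Answer: 1 3 2 3 2 1 2 2 1 2 1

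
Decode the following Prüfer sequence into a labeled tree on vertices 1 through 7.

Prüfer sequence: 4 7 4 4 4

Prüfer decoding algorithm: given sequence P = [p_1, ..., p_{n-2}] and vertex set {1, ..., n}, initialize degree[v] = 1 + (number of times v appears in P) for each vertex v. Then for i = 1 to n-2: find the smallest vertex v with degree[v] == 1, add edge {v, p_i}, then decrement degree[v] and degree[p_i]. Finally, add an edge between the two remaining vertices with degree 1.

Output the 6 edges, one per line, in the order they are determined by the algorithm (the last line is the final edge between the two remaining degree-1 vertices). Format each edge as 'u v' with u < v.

Initial degrees: {1:1, 2:1, 3:1, 4:5, 5:1, 6:1, 7:2}
Step 1: smallest deg-1 vertex = 1, p_1 = 4. Add edge {1,4}. Now deg[1]=0, deg[4]=4.
Step 2: smallest deg-1 vertex = 2, p_2 = 7. Add edge {2,7}. Now deg[2]=0, deg[7]=1.
Step 3: smallest deg-1 vertex = 3, p_3 = 4. Add edge {3,4}. Now deg[3]=0, deg[4]=3.
Step 4: smallest deg-1 vertex = 5, p_4 = 4. Add edge {4,5}. Now deg[5]=0, deg[4]=2.
Step 5: smallest deg-1 vertex = 6, p_5 = 4. Add edge {4,6}. Now deg[6]=0, deg[4]=1.
Final: two remaining deg-1 vertices are 4, 7. Add edge {4,7}.

Answer: 1 4
2 7
3 4
4 5
4 6
4 7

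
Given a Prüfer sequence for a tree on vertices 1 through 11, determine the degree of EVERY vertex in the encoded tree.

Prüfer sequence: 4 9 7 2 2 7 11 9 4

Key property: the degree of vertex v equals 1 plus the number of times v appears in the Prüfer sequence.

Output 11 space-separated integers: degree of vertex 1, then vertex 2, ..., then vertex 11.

Answer: 1 3 1 3 1 1 3 1 3 1 2

Derivation:
p_1 = 4: count[4] becomes 1
p_2 = 9: count[9] becomes 1
p_3 = 7: count[7] becomes 1
p_4 = 2: count[2] becomes 1
p_5 = 2: count[2] becomes 2
p_6 = 7: count[7] becomes 2
p_7 = 11: count[11] becomes 1
p_8 = 9: count[9] becomes 2
p_9 = 4: count[4] becomes 2
Degrees (1 + count): deg[1]=1+0=1, deg[2]=1+2=3, deg[3]=1+0=1, deg[4]=1+2=3, deg[5]=1+0=1, deg[6]=1+0=1, deg[7]=1+2=3, deg[8]=1+0=1, deg[9]=1+2=3, deg[10]=1+0=1, deg[11]=1+1=2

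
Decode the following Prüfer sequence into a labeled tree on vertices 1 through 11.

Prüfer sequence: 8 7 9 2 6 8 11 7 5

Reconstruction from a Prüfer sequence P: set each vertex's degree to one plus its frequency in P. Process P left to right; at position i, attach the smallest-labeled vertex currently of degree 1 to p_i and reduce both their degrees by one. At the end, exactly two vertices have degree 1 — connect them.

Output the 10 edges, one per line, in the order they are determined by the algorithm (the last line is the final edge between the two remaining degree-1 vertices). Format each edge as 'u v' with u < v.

Answer: 1 8
3 7
4 9
2 9
2 6
6 8
8 11
7 10
5 7
5 11

Derivation:
Initial degrees: {1:1, 2:2, 3:1, 4:1, 5:2, 6:2, 7:3, 8:3, 9:2, 10:1, 11:2}
Step 1: smallest deg-1 vertex = 1, p_1 = 8. Add edge {1,8}. Now deg[1]=0, deg[8]=2.
Step 2: smallest deg-1 vertex = 3, p_2 = 7. Add edge {3,7}. Now deg[3]=0, deg[7]=2.
Step 3: smallest deg-1 vertex = 4, p_3 = 9. Add edge {4,9}. Now deg[4]=0, deg[9]=1.
Step 4: smallest deg-1 vertex = 9, p_4 = 2. Add edge {2,9}. Now deg[9]=0, deg[2]=1.
Step 5: smallest deg-1 vertex = 2, p_5 = 6. Add edge {2,6}. Now deg[2]=0, deg[6]=1.
Step 6: smallest deg-1 vertex = 6, p_6 = 8. Add edge {6,8}. Now deg[6]=0, deg[8]=1.
Step 7: smallest deg-1 vertex = 8, p_7 = 11. Add edge {8,11}. Now deg[8]=0, deg[11]=1.
Step 8: smallest deg-1 vertex = 10, p_8 = 7. Add edge {7,10}. Now deg[10]=0, deg[7]=1.
Step 9: smallest deg-1 vertex = 7, p_9 = 5. Add edge {5,7}. Now deg[7]=0, deg[5]=1.
Final: two remaining deg-1 vertices are 5, 11. Add edge {5,11}.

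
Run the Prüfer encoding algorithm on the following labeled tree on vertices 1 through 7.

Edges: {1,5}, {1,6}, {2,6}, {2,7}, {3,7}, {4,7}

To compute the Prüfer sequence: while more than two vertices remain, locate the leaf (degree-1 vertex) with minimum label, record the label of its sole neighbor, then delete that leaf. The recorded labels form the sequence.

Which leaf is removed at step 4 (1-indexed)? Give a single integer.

Answer: 1

Derivation:
Step 1: current leaves = {3,4,5}. Remove leaf 3 (neighbor: 7).
Step 2: current leaves = {4,5}. Remove leaf 4 (neighbor: 7).
Step 3: current leaves = {5,7}. Remove leaf 5 (neighbor: 1).
Step 4: current leaves = {1,7}. Remove leaf 1 (neighbor: 6).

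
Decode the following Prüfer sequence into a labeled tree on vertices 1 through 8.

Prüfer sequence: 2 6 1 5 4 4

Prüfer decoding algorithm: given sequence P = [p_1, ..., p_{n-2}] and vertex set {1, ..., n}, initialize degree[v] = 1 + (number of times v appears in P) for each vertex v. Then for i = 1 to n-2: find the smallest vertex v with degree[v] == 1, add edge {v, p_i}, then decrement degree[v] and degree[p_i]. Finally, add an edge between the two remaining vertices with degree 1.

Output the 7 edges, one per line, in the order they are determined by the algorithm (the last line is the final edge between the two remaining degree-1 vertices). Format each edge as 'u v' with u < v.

Initial degrees: {1:2, 2:2, 3:1, 4:3, 5:2, 6:2, 7:1, 8:1}
Step 1: smallest deg-1 vertex = 3, p_1 = 2. Add edge {2,3}. Now deg[3]=0, deg[2]=1.
Step 2: smallest deg-1 vertex = 2, p_2 = 6. Add edge {2,6}. Now deg[2]=0, deg[6]=1.
Step 3: smallest deg-1 vertex = 6, p_3 = 1. Add edge {1,6}. Now deg[6]=0, deg[1]=1.
Step 4: smallest deg-1 vertex = 1, p_4 = 5. Add edge {1,5}. Now deg[1]=0, deg[5]=1.
Step 5: smallest deg-1 vertex = 5, p_5 = 4. Add edge {4,5}. Now deg[5]=0, deg[4]=2.
Step 6: smallest deg-1 vertex = 7, p_6 = 4. Add edge {4,7}. Now deg[7]=0, deg[4]=1.
Final: two remaining deg-1 vertices are 4, 8. Add edge {4,8}.

Answer: 2 3
2 6
1 6
1 5
4 5
4 7
4 8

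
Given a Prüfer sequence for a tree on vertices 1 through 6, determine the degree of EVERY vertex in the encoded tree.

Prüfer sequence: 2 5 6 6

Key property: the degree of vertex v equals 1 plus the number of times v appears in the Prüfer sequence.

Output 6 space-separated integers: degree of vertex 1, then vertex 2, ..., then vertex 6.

Answer: 1 2 1 1 2 3

Derivation:
p_1 = 2: count[2] becomes 1
p_2 = 5: count[5] becomes 1
p_3 = 6: count[6] becomes 1
p_4 = 6: count[6] becomes 2
Degrees (1 + count): deg[1]=1+0=1, deg[2]=1+1=2, deg[3]=1+0=1, deg[4]=1+0=1, deg[5]=1+1=2, deg[6]=1+2=3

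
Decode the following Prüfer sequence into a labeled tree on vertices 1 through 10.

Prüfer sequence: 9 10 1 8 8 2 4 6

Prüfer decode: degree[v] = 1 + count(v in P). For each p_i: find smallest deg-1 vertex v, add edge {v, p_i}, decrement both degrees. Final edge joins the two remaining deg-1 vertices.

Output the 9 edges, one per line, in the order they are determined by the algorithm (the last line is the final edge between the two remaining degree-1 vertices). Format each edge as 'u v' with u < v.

Answer: 3 9
5 10
1 7
1 8
8 9
2 8
2 4
4 6
6 10

Derivation:
Initial degrees: {1:2, 2:2, 3:1, 4:2, 5:1, 6:2, 7:1, 8:3, 9:2, 10:2}
Step 1: smallest deg-1 vertex = 3, p_1 = 9. Add edge {3,9}. Now deg[3]=0, deg[9]=1.
Step 2: smallest deg-1 vertex = 5, p_2 = 10. Add edge {5,10}. Now deg[5]=0, deg[10]=1.
Step 3: smallest deg-1 vertex = 7, p_3 = 1. Add edge {1,7}. Now deg[7]=0, deg[1]=1.
Step 4: smallest deg-1 vertex = 1, p_4 = 8. Add edge {1,8}. Now deg[1]=0, deg[8]=2.
Step 5: smallest deg-1 vertex = 9, p_5 = 8. Add edge {8,9}. Now deg[9]=0, deg[8]=1.
Step 6: smallest deg-1 vertex = 8, p_6 = 2. Add edge {2,8}. Now deg[8]=0, deg[2]=1.
Step 7: smallest deg-1 vertex = 2, p_7 = 4. Add edge {2,4}. Now deg[2]=0, deg[4]=1.
Step 8: smallest deg-1 vertex = 4, p_8 = 6. Add edge {4,6}. Now deg[4]=0, deg[6]=1.
Final: two remaining deg-1 vertices are 6, 10. Add edge {6,10}.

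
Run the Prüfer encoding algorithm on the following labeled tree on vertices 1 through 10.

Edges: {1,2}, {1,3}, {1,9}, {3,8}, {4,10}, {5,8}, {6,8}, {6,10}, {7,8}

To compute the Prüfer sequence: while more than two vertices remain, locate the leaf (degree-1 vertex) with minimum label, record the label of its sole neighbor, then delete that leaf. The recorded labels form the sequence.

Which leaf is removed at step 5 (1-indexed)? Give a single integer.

Answer: 9

Derivation:
Step 1: current leaves = {2,4,5,7,9}. Remove leaf 2 (neighbor: 1).
Step 2: current leaves = {4,5,7,9}. Remove leaf 4 (neighbor: 10).
Step 3: current leaves = {5,7,9,10}. Remove leaf 5 (neighbor: 8).
Step 4: current leaves = {7,9,10}. Remove leaf 7 (neighbor: 8).
Step 5: current leaves = {9,10}. Remove leaf 9 (neighbor: 1).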